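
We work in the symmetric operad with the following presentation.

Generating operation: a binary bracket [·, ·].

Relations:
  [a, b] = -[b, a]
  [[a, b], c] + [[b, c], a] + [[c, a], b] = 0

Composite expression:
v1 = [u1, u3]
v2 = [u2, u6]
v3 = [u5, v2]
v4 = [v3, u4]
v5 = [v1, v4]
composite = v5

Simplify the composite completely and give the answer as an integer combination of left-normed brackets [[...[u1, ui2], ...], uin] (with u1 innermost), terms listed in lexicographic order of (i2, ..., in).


Antisymmetry and Jacobi reduce to u1-anchored left-normed brackets.
Composite bracket: [[u1, u3], [[u5, [u2, u6]], u4]]
Full expansion: 32 signed words from ab - ba (2^5 = 32).
Keep just the words that open with u1:
  u1u3u2u6u5u4 (sign -1) contributes -[[[[[u1, u3], u2], u6], u5], u4]
  u1u3u4u2u6u5 (sign +1) contributes +[[[[[u1, u3], u4], u2], u6], u5]
  u1u3u4u5u2u6 (sign -1) contributes -[[[[[u1, u3], u4], u5], u2], u6]
  u1u3u4u5u6u2 (sign +1) contributes +[[[[[u1, u3], u4], u5], u6], u2]
  u1u3u4u6u2u5 (sign -1) contributes -[[[[[u1, u3], u4], u6], u2], u5]
  u1u3u5u2u6u4 (sign +1) contributes +[[[[[u1, u3], u5], u2], u6], u4]
  u1u3u5u6u2u4 (sign -1) contributes -[[[[[u1, u3], u5], u6], u2], u4]
  u1u3u6u2u5u4 (sign +1) contributes +[[[[[u1, u3], u6], u2], u5], u4]

-[[[[[u1, u3], u2], u6], u5], u4] + [[[[[u1, u3], u4], u2], u6], u5] - [[[[[u1, u3], u4], u5], u2], u6] + [[[[[u1, u3], u4], u5], u6], u2] - [[[[[u1, u3], u4], u6], u2], u5] + [[[[[u1, u3], u5], u2], u6], u4] - [[[[[u1, u3], u5], u6], u2], u4] + [[[[[u1, u3], u6], u2], u5], u4]


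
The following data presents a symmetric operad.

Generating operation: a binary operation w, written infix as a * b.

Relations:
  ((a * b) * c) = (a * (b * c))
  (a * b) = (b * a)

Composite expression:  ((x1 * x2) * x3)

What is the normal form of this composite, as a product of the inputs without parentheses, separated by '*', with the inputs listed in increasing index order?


Key point: w commutes, so take the x-inputs in any fixed order.
(x1 * x2) flattens to x1 * x2
((x1 * x2) * x3) flattens to x1 * x2 * x3
putting the inputs in ascending order: x1 * x2 * x3

x1 * x2 * x3


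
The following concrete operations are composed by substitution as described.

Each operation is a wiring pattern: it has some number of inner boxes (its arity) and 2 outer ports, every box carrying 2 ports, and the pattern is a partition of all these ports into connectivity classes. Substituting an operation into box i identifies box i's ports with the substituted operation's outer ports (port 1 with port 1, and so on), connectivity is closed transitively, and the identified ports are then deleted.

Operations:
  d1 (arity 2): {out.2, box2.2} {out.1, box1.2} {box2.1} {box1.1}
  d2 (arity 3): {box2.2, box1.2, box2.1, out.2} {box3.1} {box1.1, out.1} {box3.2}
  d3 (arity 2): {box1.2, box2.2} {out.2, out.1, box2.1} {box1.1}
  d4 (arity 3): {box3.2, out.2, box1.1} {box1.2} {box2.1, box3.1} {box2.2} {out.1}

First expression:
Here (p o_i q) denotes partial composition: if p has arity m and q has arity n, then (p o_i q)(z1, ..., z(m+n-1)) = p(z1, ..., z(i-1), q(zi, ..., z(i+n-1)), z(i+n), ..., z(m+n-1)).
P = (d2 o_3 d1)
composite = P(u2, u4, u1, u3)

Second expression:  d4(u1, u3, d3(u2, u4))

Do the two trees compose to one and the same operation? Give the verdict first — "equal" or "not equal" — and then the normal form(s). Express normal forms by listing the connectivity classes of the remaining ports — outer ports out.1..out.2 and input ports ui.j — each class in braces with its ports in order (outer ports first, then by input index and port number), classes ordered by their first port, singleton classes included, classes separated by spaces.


not equal: they reduce to {out.1, u2.1} {out.2, u2.2, u4.1, u4.2} {u1.1} {u1.2} {u3.1} {u3.2} and {out.1} {out.2, u1.1, u3.1, u4.1} {u1.2} {u2.1} {u2.2, u4.2} {u3.2}

The first composite normalizes to {out.1, u2.1} {out.2, u2.2, u4.1, u4.2} {u1.1} {u1.2} {u3.1} {u3.2}
The second composite normalizes to {out.1} {out.2, u1.1, u3.1, u4.1} {u1.2} {u2.1} {u2.2, u4.2} {u3.2}
The forms do not match — not equal.


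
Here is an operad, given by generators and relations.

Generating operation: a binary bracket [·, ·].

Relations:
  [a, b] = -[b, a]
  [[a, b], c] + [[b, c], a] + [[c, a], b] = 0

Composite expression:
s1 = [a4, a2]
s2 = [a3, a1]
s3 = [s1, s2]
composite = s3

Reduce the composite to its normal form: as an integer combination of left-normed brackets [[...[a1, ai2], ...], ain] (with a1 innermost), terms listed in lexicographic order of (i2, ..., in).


-[[[a1, a3], a2], a4] + [[[a1, a3], a4], a2]

In the tensor algebra, words opening a1 carry the a1-anchored form.
Composite bracket: [[a4, a2], [a3, a1]]
Under [a, b] = ab - ba we get 8 signed associative words (2^3 = 8).
Collect the words opening with a1:
  the word a1a3a2a4 carries sign -1 and contributes -[[[a1, a3], a2], a4]
  the word a1a3a4a2 carries sign +1 and contributes +[[[a1, a3], a4], a2]


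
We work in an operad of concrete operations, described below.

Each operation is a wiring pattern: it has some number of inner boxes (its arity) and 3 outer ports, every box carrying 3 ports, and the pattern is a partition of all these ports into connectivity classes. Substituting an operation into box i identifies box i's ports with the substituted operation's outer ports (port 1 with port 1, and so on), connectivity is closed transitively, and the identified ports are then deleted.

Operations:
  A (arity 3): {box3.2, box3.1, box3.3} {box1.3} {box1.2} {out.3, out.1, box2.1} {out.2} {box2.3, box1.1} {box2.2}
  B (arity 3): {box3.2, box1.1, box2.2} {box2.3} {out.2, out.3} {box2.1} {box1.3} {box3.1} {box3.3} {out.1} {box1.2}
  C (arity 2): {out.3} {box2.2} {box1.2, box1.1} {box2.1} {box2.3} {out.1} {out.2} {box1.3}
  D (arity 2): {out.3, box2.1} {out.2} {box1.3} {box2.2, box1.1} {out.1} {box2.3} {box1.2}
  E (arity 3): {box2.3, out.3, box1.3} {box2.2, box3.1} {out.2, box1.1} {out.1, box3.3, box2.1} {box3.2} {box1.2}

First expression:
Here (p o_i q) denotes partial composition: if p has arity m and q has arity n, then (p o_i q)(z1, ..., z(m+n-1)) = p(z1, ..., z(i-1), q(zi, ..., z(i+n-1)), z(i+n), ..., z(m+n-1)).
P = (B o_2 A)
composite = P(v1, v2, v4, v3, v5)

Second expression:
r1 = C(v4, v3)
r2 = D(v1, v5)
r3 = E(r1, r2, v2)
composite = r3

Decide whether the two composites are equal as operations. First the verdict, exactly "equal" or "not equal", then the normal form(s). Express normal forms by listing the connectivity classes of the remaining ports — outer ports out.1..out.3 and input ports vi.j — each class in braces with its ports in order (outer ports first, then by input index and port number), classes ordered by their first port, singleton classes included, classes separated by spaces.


not equal — first {out.1} {out.2, out.3} {v1.1, v5.2} {v1.2} {v1.3} {v2.1, v4.3} {v2.2} {v2.3} {v3.1, v3.2, v3.3} {v4.1} {v4.2} {v5.1} {v5.3}, second {out.1, v2.3} {out.2} {out.3, v5.1} {v1.1, v5.2} {v1.2} {v1.3} {v2.1} {v2.2} {v3.1} {v3.2} {v3.3} {v4.1, v4.2} {v4.3} {v5.3}

The first expression, normalized: {out.1} {out.2, out.3} {v1.1, v5.2} {v1.2} {v1.3} {v2.1, v4.3} {v2.2} {v2.3} {v3.1, v3.2, v3.3} {v4.1} {v4.2} {v5.1} {v5.3}
The second expression, normalized: {out.1, v2.3} {out.2} {out.3, v5.1} {v1.1, v5.2} {v1.2} {v1.3} {v2.1} {v2.2} {v3.1} {v3.2} {v3.3} {v4.1, v4.2} {v4.3} {v5.3}
No match — not equal.


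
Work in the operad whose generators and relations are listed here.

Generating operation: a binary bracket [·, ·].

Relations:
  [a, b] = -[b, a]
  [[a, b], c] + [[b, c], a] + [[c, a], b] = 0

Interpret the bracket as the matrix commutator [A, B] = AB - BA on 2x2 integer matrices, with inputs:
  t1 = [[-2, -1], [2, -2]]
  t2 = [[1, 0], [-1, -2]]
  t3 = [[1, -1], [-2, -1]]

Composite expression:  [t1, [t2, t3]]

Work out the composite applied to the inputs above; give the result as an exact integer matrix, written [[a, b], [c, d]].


[[2, -2], [-4, -2]]

[t2, t3] = [[-1, -3], [4, 1]]
[t1, [t2, t3]] = [[2, -2], [-4, -2]]


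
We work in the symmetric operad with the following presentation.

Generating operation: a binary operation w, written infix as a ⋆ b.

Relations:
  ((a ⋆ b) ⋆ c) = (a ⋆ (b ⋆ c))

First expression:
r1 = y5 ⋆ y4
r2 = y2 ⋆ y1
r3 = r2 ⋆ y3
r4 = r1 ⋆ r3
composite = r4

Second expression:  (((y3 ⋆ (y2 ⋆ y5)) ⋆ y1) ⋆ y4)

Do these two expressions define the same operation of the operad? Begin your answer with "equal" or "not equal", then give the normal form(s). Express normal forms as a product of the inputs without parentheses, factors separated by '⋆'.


The first expression reduces to y5 ⋆ y4 ⋆ y2 ⋆ y1 ⋆ y3
The second expression reduces to y3 ⋆ y2 ⋆ y5 ⋆ y1 ⋆ y4
Different reductions; not equal.

not equal: they reduce to y5 ⋆ y4 ⋆ y2 ⋆ y1 ⋆ y3 and y3 ⋆ y2 ⋆ y5 ⋆ y1 ⋆ y4


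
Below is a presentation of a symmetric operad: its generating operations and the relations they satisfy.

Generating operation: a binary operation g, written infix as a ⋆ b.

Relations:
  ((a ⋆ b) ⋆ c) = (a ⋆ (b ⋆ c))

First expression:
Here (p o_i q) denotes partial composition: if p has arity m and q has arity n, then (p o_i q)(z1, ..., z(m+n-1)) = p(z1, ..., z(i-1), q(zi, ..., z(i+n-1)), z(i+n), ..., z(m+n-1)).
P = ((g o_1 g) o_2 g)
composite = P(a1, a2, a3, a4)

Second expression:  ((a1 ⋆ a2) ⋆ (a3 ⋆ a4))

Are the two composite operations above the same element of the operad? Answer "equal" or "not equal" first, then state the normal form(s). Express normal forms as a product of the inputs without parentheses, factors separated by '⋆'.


equal: each reduces to a1 ⋆ a2 ⋆ a3 ⋆ a4


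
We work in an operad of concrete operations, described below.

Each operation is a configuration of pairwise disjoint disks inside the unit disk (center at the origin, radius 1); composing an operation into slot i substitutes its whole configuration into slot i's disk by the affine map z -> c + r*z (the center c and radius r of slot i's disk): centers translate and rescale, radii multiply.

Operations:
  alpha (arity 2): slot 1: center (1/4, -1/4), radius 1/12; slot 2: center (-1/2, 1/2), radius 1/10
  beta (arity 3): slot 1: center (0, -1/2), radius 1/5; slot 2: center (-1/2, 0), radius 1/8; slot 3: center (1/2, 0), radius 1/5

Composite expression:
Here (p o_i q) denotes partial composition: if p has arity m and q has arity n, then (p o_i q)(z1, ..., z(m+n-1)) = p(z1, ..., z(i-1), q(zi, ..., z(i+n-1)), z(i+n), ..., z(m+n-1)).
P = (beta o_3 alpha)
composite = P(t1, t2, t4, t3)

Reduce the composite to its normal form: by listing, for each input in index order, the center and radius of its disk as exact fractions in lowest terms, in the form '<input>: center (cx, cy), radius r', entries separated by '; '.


Each t-disk chains the slot maps above it in beta; radii multiply.
tracing t1 down its 1-map path: center (0, -1/2), radius 1/5
tracing t2 down its 1-map path: center (-1/2, 0), radius 1/8
tracing t4 down its 2-map path: center (11/20, -1/20), radius 1/60
tracing t3 down its 2-map path: center (2/5, 1/10), radius 1/50

t1: center (0, -1/2), radius 1/5; t2: center (-1/2, 0), radius 1/8; t3: center (2/5, 1/10), radius 1/50; t4: center (11/20, -1/20), radius 1/60


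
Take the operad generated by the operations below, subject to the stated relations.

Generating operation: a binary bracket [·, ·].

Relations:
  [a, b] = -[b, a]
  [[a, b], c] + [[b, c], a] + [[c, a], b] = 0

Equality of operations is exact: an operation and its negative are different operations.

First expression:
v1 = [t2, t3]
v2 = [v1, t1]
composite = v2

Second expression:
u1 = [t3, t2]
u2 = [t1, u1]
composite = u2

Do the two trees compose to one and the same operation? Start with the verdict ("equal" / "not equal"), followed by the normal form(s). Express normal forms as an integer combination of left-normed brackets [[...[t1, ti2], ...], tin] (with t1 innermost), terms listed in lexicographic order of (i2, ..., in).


equal: each reduces to -[[t1, t2], t3] + [[t1, t3], t2]

The first expression reduces to -[[t1, t2], t3] + [[t1, t3], t2]
The second expression reduces to -[[t1, t2], t3] + [[t1, t3], t2]
The normal forms match — equal.


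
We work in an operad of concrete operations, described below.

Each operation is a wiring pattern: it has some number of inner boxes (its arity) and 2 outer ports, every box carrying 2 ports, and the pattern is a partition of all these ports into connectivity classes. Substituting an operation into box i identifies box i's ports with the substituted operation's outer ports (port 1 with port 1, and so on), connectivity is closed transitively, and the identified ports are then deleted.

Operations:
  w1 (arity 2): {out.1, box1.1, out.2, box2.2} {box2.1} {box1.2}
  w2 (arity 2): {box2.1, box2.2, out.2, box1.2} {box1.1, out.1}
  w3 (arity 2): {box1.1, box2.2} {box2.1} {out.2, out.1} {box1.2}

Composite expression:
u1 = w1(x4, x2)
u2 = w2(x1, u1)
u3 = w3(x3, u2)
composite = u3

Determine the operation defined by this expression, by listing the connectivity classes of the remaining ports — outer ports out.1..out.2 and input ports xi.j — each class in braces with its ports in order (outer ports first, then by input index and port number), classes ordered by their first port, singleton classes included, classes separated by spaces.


{out.1, out.2} {x1.1} {x1.2, x2.2, x3.1, x4.1} {x2.1} {x3.2} {x4.2}

Substituting into w3 glues patterns; closure does the rest.
w1 over (x4, x2) gives {out.1, out.2, x2.2, x4.1} {x2.1} {x4.2}, out.j being that stage's outer ports
w2 over (x1, x4, x2) gives {out.1, x1.1} {out.2, x1.2, x2.2, x4.1} {x2.1} {x4.2}, out.j being that stage's outer ports
w3 over (x3, x1, x4, x2) gives {out.1, out.2} {x1.1} {x1.2, x2.2, x3.1, x4.1} {x2.1} {x3.2} {x4.2}, out.j being that stage's outer ports


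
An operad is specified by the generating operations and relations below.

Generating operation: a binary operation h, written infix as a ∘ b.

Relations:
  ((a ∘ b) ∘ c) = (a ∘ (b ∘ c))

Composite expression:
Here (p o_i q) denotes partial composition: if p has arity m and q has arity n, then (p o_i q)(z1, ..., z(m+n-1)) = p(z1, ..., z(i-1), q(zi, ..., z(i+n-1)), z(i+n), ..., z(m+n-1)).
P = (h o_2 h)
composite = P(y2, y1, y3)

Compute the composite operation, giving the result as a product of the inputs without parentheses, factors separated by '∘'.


y2 ∘ y1 ∘ y3


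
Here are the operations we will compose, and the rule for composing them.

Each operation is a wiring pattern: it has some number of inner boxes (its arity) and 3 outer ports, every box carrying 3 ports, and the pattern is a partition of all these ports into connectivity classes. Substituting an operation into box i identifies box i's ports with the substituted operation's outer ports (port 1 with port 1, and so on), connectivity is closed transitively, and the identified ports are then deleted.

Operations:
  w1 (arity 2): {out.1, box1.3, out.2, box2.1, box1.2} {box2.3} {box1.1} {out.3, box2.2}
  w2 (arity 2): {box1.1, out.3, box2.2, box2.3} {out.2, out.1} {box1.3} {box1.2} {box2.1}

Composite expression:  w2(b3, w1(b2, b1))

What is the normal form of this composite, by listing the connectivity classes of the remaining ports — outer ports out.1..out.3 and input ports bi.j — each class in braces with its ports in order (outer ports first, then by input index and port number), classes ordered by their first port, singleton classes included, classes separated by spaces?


{out.1, out.2} {out.3, b1.1, b1.2, b2.2, b2.3, b3.1} {b1.3} {b2.1} {b3.2} {b3.3}

Connectivity passes through glued w2-boundaries; trace each wire chain.
composing w1 on (b2, b1), with out.j its own outer ports: {out.1, out.2, b1.1, b2.2, b2.3} {out.3, b1.2} {b1.3} {b2.1}
composing w2 on (b3, b2, b1), with out.j its own outer ports: {out.1, out.2} {out.3, b1.1, b1.2, b2.2, b2.3, b3.1} {b1.3} {b2.1} {b3.2} {b3.3}


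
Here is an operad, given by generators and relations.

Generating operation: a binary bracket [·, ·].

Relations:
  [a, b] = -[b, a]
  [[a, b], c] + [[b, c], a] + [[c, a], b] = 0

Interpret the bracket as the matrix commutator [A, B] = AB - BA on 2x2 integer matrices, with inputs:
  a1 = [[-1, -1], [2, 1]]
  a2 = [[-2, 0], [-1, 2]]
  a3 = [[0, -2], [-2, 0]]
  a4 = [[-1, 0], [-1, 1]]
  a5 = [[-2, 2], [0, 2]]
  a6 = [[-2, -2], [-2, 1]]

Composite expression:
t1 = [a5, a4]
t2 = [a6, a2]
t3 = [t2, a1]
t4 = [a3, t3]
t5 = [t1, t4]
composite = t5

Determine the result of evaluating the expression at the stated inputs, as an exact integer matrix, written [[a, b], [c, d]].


[[0, 208], [208, 0]]

[a5, a4] = [[-2, 4], [-4, 2]]
[a6, a2] = [[2, -8], [5, -2]]
[[a6, a2], a1] = [[-11, -20], [-18, 11]]
[a3, [[a6, a2], a1]] = [[-4, -44], [44, 4]]
[[a5, a4], [a3, [[a6, a2], a1]]] = [[0, 208], [208, 0]]


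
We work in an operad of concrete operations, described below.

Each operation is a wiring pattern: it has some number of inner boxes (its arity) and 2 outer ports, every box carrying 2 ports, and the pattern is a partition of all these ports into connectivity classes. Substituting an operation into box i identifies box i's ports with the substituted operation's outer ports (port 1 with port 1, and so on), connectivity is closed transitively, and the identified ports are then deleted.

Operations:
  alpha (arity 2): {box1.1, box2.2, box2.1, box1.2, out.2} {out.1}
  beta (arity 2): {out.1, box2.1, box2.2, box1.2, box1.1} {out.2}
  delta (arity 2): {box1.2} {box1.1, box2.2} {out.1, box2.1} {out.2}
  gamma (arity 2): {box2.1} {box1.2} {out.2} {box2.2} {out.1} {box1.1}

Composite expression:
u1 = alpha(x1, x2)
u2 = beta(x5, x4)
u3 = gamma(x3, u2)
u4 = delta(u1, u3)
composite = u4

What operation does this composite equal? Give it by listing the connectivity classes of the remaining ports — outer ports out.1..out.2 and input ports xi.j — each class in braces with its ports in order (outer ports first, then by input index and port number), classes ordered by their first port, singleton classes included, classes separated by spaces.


{out.1} {out.2} {x1.1, x1.2, x2.1, x2.2} {x3.1} {x3.2} {x4.1, x4.2, x5.1, x5.2}

Connectivity passes through glued delta-boundaries; trace each wire chain.
through alpha, on inputs (x1, x2): {out.1} {out.2, x1.1, x1.2, x2.1, x2.2} (out.j = stage outer ports)
through beta, on inputs (x5, x4): {out.1, x4.1, x4.2, x5.1, x5.2} {out.2} (out.j = stage outer ports)
through gamma, on inputs (x3, x5, x4): {out.1} {out.2} {x3.1} {x3.2} {x4.1, x4.2, x5.1, x5.2} (out.j = stage outer ports)
through delta, on inputs (x1, x2, x3, x5, x4): {out.1} {out.2} {x1.1, x1.2, x2.1, x2.2} {x3.1} {x3.2} {x4.1, x4.2, x5.1, x5.2} (out.j = stage outer ports)


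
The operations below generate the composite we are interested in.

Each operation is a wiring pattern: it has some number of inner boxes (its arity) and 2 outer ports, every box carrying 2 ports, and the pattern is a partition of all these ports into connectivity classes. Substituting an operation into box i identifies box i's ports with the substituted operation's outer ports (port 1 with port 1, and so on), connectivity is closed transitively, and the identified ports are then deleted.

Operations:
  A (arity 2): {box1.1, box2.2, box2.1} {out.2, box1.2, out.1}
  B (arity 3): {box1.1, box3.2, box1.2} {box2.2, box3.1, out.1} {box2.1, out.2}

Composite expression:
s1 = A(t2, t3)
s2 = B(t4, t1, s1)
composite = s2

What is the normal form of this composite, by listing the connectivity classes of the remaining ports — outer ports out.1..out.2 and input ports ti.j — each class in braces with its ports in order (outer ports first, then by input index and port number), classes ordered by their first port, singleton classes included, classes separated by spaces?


{out.1, t1.2, t2.2, t4.1, t4.2} {out.2, t1.1} {t2.1, t3.1, t3.2}


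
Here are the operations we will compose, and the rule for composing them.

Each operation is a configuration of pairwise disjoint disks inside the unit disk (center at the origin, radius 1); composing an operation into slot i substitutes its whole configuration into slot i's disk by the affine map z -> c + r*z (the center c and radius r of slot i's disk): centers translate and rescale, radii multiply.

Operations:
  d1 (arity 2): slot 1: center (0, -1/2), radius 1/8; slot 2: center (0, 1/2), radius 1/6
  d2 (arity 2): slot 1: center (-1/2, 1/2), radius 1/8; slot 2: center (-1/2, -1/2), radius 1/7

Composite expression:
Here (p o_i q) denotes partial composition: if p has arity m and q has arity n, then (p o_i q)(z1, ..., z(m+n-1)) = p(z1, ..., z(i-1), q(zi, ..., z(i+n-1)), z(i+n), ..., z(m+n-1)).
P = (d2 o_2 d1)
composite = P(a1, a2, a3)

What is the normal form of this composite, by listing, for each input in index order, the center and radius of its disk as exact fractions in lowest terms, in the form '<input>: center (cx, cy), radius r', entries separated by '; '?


a1: center (-1/2, 1/2), radius 1/8; a2: center (-1/2, -4/7), radius 1/56; a3: center (-1/2, -3/7), radius 1/42

Below d2, radii multiply path by path; the a-disk centers shift.
a1: after 1 affine step, its disk has center (-1/2, 1/2), radius 1/8
a2: after 2 affine steps, its disk has center (-1/2, -4/7), radius 1/56
a3: after 2 affine steps, its disk has center (-1/2, -3/7), radius 1/42


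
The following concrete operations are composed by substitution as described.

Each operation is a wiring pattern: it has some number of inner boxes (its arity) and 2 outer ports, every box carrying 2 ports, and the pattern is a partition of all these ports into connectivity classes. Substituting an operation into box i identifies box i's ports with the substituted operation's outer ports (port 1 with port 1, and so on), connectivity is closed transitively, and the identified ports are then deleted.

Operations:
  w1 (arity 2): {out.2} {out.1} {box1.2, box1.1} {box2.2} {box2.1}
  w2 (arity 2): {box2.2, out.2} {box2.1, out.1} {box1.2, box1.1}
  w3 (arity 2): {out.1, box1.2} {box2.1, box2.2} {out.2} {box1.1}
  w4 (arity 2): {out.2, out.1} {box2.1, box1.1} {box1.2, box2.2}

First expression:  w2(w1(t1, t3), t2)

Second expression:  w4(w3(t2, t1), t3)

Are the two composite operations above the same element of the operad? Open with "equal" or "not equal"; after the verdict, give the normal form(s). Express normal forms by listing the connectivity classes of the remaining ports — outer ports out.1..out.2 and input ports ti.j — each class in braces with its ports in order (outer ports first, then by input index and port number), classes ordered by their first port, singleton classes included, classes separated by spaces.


not equal: they reduce to {out.1, t2.1} {out.2, t2.2} {t1.1, t1.2} {t3.1} {t3.2} and {out.1, out.2} {t1.1, t1.2} {t2.1} {t2.2, t3.1} {t3.2}

The first composite normalizes to {out.1, t2.1} {out.2, t2.2} {t1.1, t1.2} {t3.1} {t3.2}
The second composite normalizes to {out.1, out.2} {t1.1, t1.2} {t2.1} {t2.2, t3.1} {t3.2}
The normal forms differ: not equal.


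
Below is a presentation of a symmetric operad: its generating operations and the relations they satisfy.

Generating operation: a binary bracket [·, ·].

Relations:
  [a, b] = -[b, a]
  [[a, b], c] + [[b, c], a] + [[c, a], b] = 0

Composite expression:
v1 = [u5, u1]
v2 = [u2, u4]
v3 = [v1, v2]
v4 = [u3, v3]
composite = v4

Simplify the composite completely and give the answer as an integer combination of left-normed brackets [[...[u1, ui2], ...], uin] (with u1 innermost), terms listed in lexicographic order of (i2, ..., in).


[[[[u1, u5], u2], u4], u3] - [[[[u1, u5], u4], u2], u3]

Expand each bracket as ab - ba; the u1-initial words give the coefficients.
Composite bracket: [u3, [[u5, u1], [u2, u4]]]
The bracket unfolds into 16 signed words via [a, b] = ab - ba (2^4 = 16).
Words beginning with u1 determine it all:
  from u1u5u2u4u3, sign +1: term +[[[[u1, u5], u2], u4], u3]
  from u1u5u4u2u3, sign -1: term -[[[[u1, u5], u4], u2], u3]


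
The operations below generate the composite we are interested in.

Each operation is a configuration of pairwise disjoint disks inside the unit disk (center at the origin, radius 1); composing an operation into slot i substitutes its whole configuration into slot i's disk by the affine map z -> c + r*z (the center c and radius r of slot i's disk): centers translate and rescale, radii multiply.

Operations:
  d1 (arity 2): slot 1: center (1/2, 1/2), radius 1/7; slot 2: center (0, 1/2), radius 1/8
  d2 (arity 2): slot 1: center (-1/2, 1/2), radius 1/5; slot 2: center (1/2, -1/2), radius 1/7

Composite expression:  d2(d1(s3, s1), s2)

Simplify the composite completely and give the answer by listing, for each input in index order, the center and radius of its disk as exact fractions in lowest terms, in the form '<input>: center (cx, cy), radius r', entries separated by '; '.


Nesting under d2 composes maps z -> c + r*z down each s-path.
s3: after 2 affine steps, its disk has center (-2/5, 3/5), radius 1/35
s1: after 2 affine steps, its disk has center (-1/2, 3/5), radius 1/40
s2: after 1 affine step, its disk has center (1/2, -1/2), radius 1/7

s1: center (-1/2, 3/5), radius 1/40; s2: center (1/2, -1/2), radius 1/7; s3: center (-2/5, 3/5), radius 1/35


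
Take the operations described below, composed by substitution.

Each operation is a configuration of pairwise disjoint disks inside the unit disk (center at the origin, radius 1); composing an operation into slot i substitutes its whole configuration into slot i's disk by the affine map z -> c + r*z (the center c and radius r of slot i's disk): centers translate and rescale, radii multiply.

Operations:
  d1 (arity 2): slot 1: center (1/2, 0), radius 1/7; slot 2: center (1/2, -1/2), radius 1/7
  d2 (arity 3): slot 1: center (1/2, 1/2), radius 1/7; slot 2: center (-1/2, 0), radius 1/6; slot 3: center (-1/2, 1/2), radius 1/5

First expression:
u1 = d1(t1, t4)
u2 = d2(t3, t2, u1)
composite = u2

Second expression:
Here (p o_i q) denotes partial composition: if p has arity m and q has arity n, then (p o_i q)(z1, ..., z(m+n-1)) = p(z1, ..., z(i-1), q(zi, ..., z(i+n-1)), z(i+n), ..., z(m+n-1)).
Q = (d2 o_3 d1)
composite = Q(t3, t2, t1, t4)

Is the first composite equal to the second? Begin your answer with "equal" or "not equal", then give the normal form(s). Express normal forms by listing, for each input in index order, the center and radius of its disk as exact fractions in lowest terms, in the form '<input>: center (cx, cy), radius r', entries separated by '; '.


equal; the common form is t1: center (-2/5, 1/2), radius 1/35; t2: center (-1/2, 0), radius 1/6; t3: center (1/2, 1/2), radius 1/7; t4: center (-2/5, 2/5), radius 1/35

In normal form, the first expression is t1: center (-2/5, 1/2), radius 1/35; t2: center (-1/2, 0), radius 1/6; t3: center (1/2, 1/2), radius 1/7; t4: center (-2/5, 2/5), radius 1/35
In normal form, the second expression is t1: center (-2/5, 1/2), radius 1/35; t2: center (-1/2, 0), radius 1/6; t3: center (1/2, 1/2), radius 1/7; t4: center (-2/5, 2/5), radius 1/35
One common form — equal.


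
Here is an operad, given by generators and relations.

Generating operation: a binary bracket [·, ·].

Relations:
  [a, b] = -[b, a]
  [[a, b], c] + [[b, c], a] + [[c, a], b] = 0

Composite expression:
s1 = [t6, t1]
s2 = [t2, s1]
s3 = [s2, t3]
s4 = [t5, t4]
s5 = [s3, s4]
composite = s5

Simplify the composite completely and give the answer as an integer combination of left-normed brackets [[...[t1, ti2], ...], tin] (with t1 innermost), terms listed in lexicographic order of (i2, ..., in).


A multilinear Lie element is pinned by t1-initial words (t1 innermost).
Composite bracket: [[[t2, [t6, t1]], t3], [t5, t4]]
Applying ab - ba throughout gives 32 signed words (2^5 = 32).
Words beginning with t1 determine it all:
  t1t6t2t3t4t5 (sign -1) contributes -[[[[[t1, t6], t2], t3], t4], t5]
  t1t6t2t3t5t4 (sign +1) contributes +[[[[[t1, t6], t2], t3], t5], t4]

-[[[[[t1, t6], t2], t3], t4], t5] + [[[[[t1, t6], t2], t3], t5], t4]


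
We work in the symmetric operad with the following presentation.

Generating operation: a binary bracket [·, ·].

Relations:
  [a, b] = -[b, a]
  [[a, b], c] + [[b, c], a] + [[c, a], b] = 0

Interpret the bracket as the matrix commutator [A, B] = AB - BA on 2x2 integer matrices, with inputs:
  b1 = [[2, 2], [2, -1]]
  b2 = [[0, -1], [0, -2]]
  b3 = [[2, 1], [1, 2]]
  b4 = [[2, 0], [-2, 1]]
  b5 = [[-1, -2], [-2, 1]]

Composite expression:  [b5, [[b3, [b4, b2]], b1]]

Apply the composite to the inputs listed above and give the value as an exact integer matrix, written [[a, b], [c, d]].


[b4, b2] = [[-2, -1], [-4, 2]]
[b3, [b4, b2]] = [[-3, 4], [-4, 3]]
[[b3, [b4, b2]], b1] = [[16, -24], [0, -16]]
[b5, [[b3, [b4, b2]], b1]] = [[-48, 112], [-64, 48]]

[[-48, 112], [-64, 48]]


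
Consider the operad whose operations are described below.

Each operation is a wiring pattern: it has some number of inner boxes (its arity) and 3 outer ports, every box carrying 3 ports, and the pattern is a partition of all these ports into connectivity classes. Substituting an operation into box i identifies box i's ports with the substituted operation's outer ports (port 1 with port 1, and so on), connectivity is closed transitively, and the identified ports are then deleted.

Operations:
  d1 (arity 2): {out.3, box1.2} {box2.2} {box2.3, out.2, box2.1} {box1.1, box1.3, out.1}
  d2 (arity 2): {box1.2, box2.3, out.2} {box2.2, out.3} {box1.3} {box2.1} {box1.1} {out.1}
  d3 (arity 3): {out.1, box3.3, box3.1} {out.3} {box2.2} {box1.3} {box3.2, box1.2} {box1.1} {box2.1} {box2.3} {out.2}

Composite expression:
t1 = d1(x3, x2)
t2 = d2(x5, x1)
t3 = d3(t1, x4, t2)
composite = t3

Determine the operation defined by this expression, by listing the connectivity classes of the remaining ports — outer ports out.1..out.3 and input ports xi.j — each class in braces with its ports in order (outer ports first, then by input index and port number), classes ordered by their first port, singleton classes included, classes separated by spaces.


Treat the ports identified at d3 as solder joints: merge, then drop.
after d1, the pattern on (x3, x2) reads {out.1, x3.1, x3.3} {out.2, x2.1, x2.3} {out.3, x3.2} {x2.2} (out.j = its outer ports)
after d2, the pattern on (x5, x1) reads {out.1} {out.2, x1.3, x5.2} {out.3, x1.2} {x1.1} {x5.1} {x5.3} (out.j = its outer ports)
after d3, the pattern on (x3, x2, x4, x5, x1) reads {out.1, x1.2} {out.2} {out.3} {x1.1} {x1.3, x2.1, x2.3, x5.2} {x2.2} {x3.1, x3.3} {x3.2} {x4.1} {x4.2} {x4.3} {x5.1} {x5.3} (out.j = its outer ports)

{out.1, x1.2} {out.2} {out.3} {x1.1} {x1.3, x2.1, x2.3, x5.2} {x2.2} {x3.1, x3.3} {x3.2} {x4.1} {x4.2} {x4.3} {x5.1} {x5.3}


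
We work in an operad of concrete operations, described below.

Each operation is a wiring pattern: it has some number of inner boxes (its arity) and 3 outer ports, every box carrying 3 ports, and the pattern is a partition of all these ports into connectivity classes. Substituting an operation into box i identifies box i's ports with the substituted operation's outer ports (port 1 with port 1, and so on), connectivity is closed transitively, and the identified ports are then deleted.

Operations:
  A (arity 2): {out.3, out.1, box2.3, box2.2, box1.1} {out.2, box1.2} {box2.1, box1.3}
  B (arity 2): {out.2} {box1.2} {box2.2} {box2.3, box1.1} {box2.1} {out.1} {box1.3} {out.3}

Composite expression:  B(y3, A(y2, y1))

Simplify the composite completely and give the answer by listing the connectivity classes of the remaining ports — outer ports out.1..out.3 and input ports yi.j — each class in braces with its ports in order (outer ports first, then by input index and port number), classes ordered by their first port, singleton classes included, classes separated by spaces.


{out.1} {out.2} {out.3} {y1.1, y2.3} {y1.2, y1.3, y2.1, y3.1} {y2.2} {y3.2} {y3.3}


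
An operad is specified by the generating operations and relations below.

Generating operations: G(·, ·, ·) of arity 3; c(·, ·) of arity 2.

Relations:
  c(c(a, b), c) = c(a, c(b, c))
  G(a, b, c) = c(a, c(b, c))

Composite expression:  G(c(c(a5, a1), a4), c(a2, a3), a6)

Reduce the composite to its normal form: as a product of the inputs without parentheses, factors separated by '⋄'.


a5 ⋄ a1 ⋄ a4 ⋄ a2 ⋄ a3 ⋄ a6

Associativity of G dissolves the nesting; only the a-input order survives.
c(a5, a1) spells out as a5 ⋄ a1
c(c(a5, a1), a4) spells out as a5 ⋄ a1 ⋄ a4
c(a2, a3) spells out as a2 ⋄ a3
G(c(c(a5, a1), a4), c(a2, a3), a6) spells out as a5 ⋄ a1 ⋄ a4 ⋄ a2 ⋄ a3 ⋄ a6


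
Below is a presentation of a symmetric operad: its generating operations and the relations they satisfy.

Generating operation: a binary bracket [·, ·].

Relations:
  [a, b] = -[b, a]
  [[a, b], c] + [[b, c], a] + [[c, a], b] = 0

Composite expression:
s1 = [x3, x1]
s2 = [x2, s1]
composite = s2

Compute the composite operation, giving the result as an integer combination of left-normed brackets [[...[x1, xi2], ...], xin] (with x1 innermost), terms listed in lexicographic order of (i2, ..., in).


[[x1, x3], x2]

In the tensor algebra, words opening x1 carry the x1-anchored form.
Composite bracket: [x2, [x3, x1]]
Each bracket splits as ab - ba, giving 4 signed words (2^2 = 4).
Only words starting with x1 matter:
  the word x1x3x2 carries sign +1 and contributes +[[x1, x3], x2]


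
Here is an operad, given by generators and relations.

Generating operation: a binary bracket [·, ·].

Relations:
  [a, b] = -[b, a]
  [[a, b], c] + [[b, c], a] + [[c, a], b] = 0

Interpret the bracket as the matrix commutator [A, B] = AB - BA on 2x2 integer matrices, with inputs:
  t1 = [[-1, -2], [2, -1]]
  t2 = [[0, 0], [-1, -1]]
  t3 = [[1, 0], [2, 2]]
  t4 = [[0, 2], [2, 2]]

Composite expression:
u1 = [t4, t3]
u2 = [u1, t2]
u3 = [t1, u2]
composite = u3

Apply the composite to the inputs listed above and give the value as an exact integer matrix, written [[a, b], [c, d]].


[[-16, -8], [-8, 16]]

[t4, t3] = [[4, 2], [2, -4]]
[[t4, t3], t2] = [[-2, -2], [10, 2]]
[t1, [[t4, t3], t2]] = [[-16, -8], [-8, 16]]


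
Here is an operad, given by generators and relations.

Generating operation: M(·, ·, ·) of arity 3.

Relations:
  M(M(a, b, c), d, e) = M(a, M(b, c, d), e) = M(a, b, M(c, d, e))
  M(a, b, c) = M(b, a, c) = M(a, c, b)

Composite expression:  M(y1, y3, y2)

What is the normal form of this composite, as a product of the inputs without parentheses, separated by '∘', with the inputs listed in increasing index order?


y1 ∘ y2 ∘ y3


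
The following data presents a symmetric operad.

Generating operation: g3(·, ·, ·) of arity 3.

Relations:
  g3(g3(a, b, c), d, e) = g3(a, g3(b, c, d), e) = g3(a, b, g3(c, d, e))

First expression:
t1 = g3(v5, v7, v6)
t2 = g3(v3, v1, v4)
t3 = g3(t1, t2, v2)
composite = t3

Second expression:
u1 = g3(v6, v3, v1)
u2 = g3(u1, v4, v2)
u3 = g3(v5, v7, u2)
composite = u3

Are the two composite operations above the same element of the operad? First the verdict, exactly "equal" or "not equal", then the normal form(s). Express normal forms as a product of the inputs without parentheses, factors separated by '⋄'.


equal; both compose to v5 ⋄ v7 ⋄ v6 ⋄ v3 ⋄ v1 ⋄ v4 ⋄ v2

Normal form of the first expression: v5 ⋄ v7 ⋄ v6 ⋄ v3 ⋄ v1 ⋄ v4 ⋄ v2
Normal form of the second expression: v5 ⋄ v7 ⋄ v6 ⋄ v3 ⋄ v1 ⋄ v4 ⋄ v2
Same normal form: equal.


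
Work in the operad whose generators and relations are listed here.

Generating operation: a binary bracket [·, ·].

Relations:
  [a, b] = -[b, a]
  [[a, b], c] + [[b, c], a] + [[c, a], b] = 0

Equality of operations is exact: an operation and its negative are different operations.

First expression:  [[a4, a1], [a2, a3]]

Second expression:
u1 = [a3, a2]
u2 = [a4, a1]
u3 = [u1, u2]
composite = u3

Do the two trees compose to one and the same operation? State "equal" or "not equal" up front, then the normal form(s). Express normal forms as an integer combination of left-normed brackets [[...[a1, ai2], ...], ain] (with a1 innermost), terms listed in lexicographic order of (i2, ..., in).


Reducing the first expression gives -[[[a1, a4], a2], a3] + [[[a1, a4], a3], a2]
Reducing the second expression gives -[[[a1, a4], a2], a3] + [[[a1, a4], a3], a2]
The normal forms match — equal.

equal; both compose to -[[[a1, a4], a2], a3] + [[[a1, a4], a3], a2]


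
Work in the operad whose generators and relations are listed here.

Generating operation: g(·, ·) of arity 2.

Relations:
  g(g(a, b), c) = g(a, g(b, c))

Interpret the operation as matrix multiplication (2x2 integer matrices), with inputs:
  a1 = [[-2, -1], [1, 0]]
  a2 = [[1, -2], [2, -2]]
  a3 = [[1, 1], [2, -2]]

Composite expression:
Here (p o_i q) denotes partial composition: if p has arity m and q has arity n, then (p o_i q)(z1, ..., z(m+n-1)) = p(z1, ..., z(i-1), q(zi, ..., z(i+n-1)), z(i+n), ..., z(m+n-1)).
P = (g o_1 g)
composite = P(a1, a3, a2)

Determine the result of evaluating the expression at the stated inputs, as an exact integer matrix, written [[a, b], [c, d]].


[[-4, 8], [3, -4]]

g(a1, a3) = [[-4, 0], [1, 1]]
g(g(a1, a3), a2) = [[-4, 8], [3, -4]]


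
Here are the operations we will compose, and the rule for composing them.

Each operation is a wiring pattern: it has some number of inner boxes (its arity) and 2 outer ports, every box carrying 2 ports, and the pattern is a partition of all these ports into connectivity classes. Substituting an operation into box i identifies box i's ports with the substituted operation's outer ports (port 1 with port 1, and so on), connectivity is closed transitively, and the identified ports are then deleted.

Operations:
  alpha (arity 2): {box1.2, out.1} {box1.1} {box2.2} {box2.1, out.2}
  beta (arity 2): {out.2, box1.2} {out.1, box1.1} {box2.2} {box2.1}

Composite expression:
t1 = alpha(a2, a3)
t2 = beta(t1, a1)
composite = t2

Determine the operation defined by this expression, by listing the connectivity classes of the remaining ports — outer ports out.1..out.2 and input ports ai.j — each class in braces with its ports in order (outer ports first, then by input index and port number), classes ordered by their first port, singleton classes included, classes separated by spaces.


{out.1, a2.2} {out.2, a3.1} {a1.1} {a1.2} {a2.1} {a3.2}

Reachability decides: close wires over beta-identified ports.
stage alpha: inputs (a2, a3), connectivity {out.1, a2.2} {out.2, a3.1} {a2.1} {a3.2}, out.j its boundary
stage beta: inputs (a2, a3, a1), connectivity {out.1, a2.2} {out.2, a3.1} {a1.1} {a1.2} {a2.1} {a3.2}, out.j its boundary


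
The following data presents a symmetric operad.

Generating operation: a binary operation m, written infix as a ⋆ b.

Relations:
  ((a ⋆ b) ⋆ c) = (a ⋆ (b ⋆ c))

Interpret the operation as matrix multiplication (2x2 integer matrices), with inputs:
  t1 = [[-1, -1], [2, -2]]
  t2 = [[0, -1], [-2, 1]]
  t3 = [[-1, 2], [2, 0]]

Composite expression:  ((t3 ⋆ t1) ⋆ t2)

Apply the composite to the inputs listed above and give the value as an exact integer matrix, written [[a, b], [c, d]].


[[6, -8], [4, 0]]

(t3 ⋆ t1) = [[5, -3], [-2, -2]]
((t3 ⋆ t1) ⋆ t2) = [[6, -8], [4, 0]]


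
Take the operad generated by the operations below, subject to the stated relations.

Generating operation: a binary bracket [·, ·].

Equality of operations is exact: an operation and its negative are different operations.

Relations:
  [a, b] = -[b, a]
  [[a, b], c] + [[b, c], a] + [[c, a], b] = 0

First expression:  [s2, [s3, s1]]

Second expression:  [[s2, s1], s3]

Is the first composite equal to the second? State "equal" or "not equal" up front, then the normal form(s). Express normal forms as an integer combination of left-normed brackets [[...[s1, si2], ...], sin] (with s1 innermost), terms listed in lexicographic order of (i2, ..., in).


not equal; the first gives [[s1, s3], s2] and the second -[[s1, s2], s3]

The first composite normalizes to [[s1, s3], s2]
The second composite normalizes to -[[s1, s2], s3]
They disagree, so not equal.


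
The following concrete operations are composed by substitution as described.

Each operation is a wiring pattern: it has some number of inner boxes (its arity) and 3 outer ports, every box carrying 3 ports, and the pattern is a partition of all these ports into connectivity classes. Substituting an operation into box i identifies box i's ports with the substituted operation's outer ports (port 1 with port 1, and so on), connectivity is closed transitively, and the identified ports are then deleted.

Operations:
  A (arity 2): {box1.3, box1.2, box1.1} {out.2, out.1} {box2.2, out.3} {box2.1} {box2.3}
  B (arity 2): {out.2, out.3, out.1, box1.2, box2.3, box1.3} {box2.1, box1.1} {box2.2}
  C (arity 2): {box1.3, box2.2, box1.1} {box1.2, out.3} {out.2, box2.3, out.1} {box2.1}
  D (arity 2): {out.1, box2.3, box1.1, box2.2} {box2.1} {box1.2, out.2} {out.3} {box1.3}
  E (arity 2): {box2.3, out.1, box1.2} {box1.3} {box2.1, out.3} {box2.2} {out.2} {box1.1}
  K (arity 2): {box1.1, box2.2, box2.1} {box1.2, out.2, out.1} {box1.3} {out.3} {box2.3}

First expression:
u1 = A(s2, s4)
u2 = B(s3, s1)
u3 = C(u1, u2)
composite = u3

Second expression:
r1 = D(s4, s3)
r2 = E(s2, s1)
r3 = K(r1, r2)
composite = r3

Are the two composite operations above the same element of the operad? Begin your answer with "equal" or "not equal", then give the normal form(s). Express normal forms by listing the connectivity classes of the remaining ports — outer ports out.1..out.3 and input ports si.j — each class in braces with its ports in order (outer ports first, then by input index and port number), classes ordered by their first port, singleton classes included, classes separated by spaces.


not equal; the first gives {out.1, out.2, out.3, s1.3, s3.2, s3.3, s4.2} {s1.1, s3.1} {s1.2} {s2.1, s2.2, s2.3} {s4.1} {s4.3} and the second {out.1, out.2, s4.2} {out.3} {s1.1} {s1.2} {s1.3, s2.2, s3.2, s3.3, s4.1} {s2.1} {s2.3} {s3.1} {s4.3}

The first composite normalizes to {out.1, out.2, out.3, s1.3, s3.2, s3.3, s4.2} {s1.1, s3.1} {s1.2} {s2.1, s2.2, s2.3} {s4.1} {s4.3}
The second composite normalizes to {out.1, out.2, s4.2} {out.3} {s1.1} {s1.2} {s1.3, s2.2, s3.2, s3.3, s4.1} {s2.1} {s2.3} {s3.1} {s4.3}
Different reductions; not equal.
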